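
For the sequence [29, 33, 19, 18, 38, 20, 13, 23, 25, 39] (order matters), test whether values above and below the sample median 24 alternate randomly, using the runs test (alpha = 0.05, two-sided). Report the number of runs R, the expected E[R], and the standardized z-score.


Step 1: Compute median = 24; label A = above, B = below.
Labels in order: AABBABBBAA  (n_A = 5, n_B = 5)
Step 2: Count runs R = 5.
Step 3: Under H0 (random ordering), E[R] = 2*n_A*n_B/(n_A+n_B) + 1 = 2*5*5/10 + 1 = 6.0000.
        Var[R] = 2*n_A*n_B*(2*n_A*n_B - n_A - n_B) / ((n_A+n_B)^2 * (n_A+n_B-1)) = 2000/900 = 2.2222.
        SD[R] = 1.4907.
Step 4: Continuity-corrected z = (R + 0.5 - E[R]) / SD[R] = (5 + 0.5 - 6.0000) / 1.4907 = -0.3354.
Step 5: Two-sided p-value via normal approximation = 2*(1 - Phi(|z|)) = 0.737316.
Step 6: alpha = 0.05. fail to reject H0.

R = 5, z = -0.3354, p = 0.737316, fail to reject H0.


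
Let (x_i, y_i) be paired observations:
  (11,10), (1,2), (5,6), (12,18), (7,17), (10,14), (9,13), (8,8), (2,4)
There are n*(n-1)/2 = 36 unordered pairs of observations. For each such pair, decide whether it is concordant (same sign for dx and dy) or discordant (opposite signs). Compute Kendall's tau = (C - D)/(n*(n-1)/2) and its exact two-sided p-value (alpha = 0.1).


Step 1: Enumerate the 36 unordered pairs (i,j) with i<j and classify each by sign(x_j-x_i) * sign(y_j-y_i).
  (1,2):dx=-10,dy=-8->C; (1,3):dx=-6,dy=-4->C; (1,4):dx=+1,dy=+8->C; (1,5):dx=-4,dy=+7->D
  (1,6):dx=-1,dy=+4->D; (1,7):dx=-2,dy=+3->D; (1,8):dx=-3,dy=-2->C; (1,9):dx=-9,dy=-6->C
  (2,3):dx=+4,dy=+4->C; (2,4):dx=+11,dy=+16->C; (2,5):dx=+6,dy=+15->C; (2,6):dx=+9,dy=+12->C
  (2,7):dx=+8,dy=+11->C; (2,8):dx=+7,dy=+6->C; (2,9):dx=+1,dy=+2->C; (3,4):dx=+7,dy=+12->C
  (3,5):dx=+2,dy=+11->C; (3,6):dx=+5,dy=+8->C; (3,7):dx=+4,dy=+7->C; (3,8):dx=+3,dy=+2->C
  (3,9):dx=-3,dy=-2->C; (4,5):dx=-5,dy=-1->C; (4,6):dx=-2,dy=-4->C; (4,7):dx=-3,dy=-5->C
  (4,8):dx=-4,dy=-10->C; (4,9):dx=-10,dy=-14->C; (5,6):dx=+3,dy=-3->D; (5,7):dx=+2,dy=-4->D
  (5,8):dx=+1,dy=-9->D; (5,9):dx=-5,dy=-13->C; (6,7):dx=-1,dy=-1->C; (6,8):dx=-2,dy=-6->C
  (6,9):dx=-8,dy=-10->C; (7,8):dx=-1,dy=-5->C; (7,9):dx=-7,dy=-9->C; (8,9):dx=-6,dy=-4->C
Step 2: C = 30, D = 6, total pairs = 36.
Step 3: tau = (C - D)/(n(n-1)/2) = (30 - 6)/36 = 0.666667.
Step 4: Exact two-sided p-value (enumerate n! = 362880 permutations of y under H0): p = 0.012665.
Step 5: alpha = 0.1. reject H0.

tau_b = 0.6667 (C=30, D=6), p = 0.012665, reject H0.


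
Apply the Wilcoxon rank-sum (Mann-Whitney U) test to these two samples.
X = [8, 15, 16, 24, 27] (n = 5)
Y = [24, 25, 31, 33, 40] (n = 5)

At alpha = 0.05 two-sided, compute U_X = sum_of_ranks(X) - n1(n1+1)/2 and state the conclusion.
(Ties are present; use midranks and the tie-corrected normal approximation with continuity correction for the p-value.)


Step 1: Combine and sort all 10 observations; assign midranks.
sorted (value, group): (8,X), (15,X), (16,X), (24,X), (24,Y), (25,Y), (27,X), (31,Y), (33,Y), (40,Y)
ranks: 8->1, 15->2, 16->3, 24->4.5, 24->4.5, 25->6, 27->7, 31->8, 33->9, 40->10
Step 2: Rank sum for X: R1 = 1 + 2 + 3 + 4.5 + 7 = 17.5.
Step 3: U_X = R1 - n1(n1+1)/2 = 17.5 - 5*6/2 = 17.5 - 15 = 2.5.
       U_Y = n1*n2 - U_X = 25 - 2.5 = 22.5.
Step 4: Ties are present, so use the tie-corrected normal approximation (with continuity correction) for the p-value.
Step 5: p-value = 0.046533; compare to alpha = 0.05. reject H0.

U_X = 2.5, p = 0.046533, reject H0 at alpha = 0.05.


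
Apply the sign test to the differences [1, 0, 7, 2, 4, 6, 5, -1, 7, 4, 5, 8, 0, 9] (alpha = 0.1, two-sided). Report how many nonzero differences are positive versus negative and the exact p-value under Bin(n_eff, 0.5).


Step 1: Discard zero differences. Original n = 14; n_eff = number of nonzero differences = 12.
Nonzero differences (with sign): +1, +7, +2, +4, +6, +5, -1, +7, +4, +5, +8, +9
Step 2: Count signs: positive = 11, negative = 1.
Step 3: Under H0: P(positive) = 0.5, so the number of positives S ~ Bin(12, 0.5).
Step 4: Two-sided exact p-value = sum of Bin(12,0.5) probabilities at or below the observed probability = 0.006348.
Step 5: alpha = 0.1. reject H0.

n_eff = 12, pos = 11, neg = 1, p = 0.006348, reject H0.


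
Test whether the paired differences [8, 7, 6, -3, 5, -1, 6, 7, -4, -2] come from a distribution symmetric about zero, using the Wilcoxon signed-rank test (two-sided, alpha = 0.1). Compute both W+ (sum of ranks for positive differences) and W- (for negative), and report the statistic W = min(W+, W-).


Step 1: Drop any zero differences (none here) and take |d_i|.
|d| = [8, 7, 6, 3, 5, 1, 6, 7, 4, 2]
Step 2: Midrank |d_i| (ties get averaged ranks).
ranks: |8|->10, |7|->8.5, |6|->6.5, |3|->3, |5|->5, |1|->1, |6|->6.5, |7|->8.5, |4|->4, |2|->2
Step 3: Attach original signs; sum ranks with positive sign and with negative sign.
W+ = 10 + 8.5 + 6.5 + 5 + 6.5 + 8.5 = 45
W- = 3 + 1 + 4 + 2 = 10
(Check: W+ + W- = 55 should equal n(n+1)/2 = 55.)
Step 4: Test statistic W = min(W+, W-) = 10.
Step 5: Ties in |d|, so use the tie-corrected normal approximation.
        E[W] = n(n+1)/4 = 10*11/4 = 27.5.
        Tie groups: |d|=6 (t=2), |d|=7 (t=2); sum(t^3 - t) = 12.
        Var[W] = n(n+1)(2n+1)/24 - sum(t^3-t)/48 = 2310/24 - 12/48 = 96.
        z = (W - E[W]) / sqrt(Var[W]) = (10 - 27.5) / 9.7980 = -1.7861.
        Two-sided p = 2*Phi(z) = 0.074085.
Step 6: alpha = 0.1. reject H0.

W+ = 45, W- = 10, W = min = 10, p = 0.074085, reject H0.


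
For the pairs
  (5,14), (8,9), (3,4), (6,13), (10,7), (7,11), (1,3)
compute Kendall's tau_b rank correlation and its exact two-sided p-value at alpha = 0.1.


Step 1: Enumerate the 21 unordered pairs (i,j) with i<j and classify each by sign(x_j-x_i) * sign(y_j-y_i).
  (1,2):dx=+3,dy=-5->D; (1,3):dx=-2,dy=-10->C; (1,4):dx=+1,dy=-1->D; (1,5):dx=+5,dy=-7->D
  (1,6):dx=+2,dy=-3->D; (1,7):dx=-4,dy=-11->C; (2,3):dx=-5,dy=-5->C; (2,4):dx=-2,dy=+4->D
  (2,5):dx=+2,dy=-2->D; (2,6):dx=-1,dy=+2->D; (2,7):dx=-7,dy=-6->C; (3,4):dx=+3,dy=+9->C
  (3,5):dx=+7,dy=+3->C; (3,6):dx=+4,dy=+7->C; (3,7):dx=-2,dy=-1->C; (4,5):dx=+4,dy=-6->D
  (4,6):dx=+1,dy=-2->D; (4,7):dx=-5,dy=-10->C; (5,6):dx=-3,dy=+4->D; (5,7):dx=-9,dy=-4->C
  (6,7):dx=-6,dy=-8->C
Step 2: C = 11, D = 10, total pairs = 21.
Step 3: tau = (C - D)/(n(n-1)/2) = (11 - 10)/21 = 0.047619.
Step 4: Exact two-sided p-value (enumerate n! = 5040 permutations of y under H0): p = 1.000000.
Step 5: alpha = 0.1. fail to reject H0.

tau_b = 0.0476 (C=11, D=10), p = 1.000000, fail to reject H0.


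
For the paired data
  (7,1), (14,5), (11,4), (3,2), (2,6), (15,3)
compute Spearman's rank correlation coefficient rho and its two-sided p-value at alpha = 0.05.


Step 1: Rank x and y separately (midranks; no ties here).
rank(x): 7->3, 14->5, 11->4, 3->2, 2->1, 15->6
rank(y): 1->1, 5->5, 4->4, 2->2, 6->6, 3->3
Step 2: d_i = R_x(i) - R_y(i); compute d_i^2.
  (3-1)^2=4, (5-5)^2=0, (4-4)^2=0, (2-2)^2=0, (1-6)^2=25, (6-3)^2=9
sum(d^2) = 38.
Step 3: rho = 1 - 6*38 / (6*(6^2 - 1)) = 1 - 228/210 = -0.085714.
Step 4: Under H0, t = rho * sqrt((n-2)/(1-rho^2)) = -0.1721 ~ t(4).
Step 5: Two-sided p-value from the t-distribution with 4 df = 0.871743.
Step 6: alpha = 0.05. fail to reject H0.

rho = -0.0857, p = 0.871743, fail to reject H0 at alpha = 0.05.


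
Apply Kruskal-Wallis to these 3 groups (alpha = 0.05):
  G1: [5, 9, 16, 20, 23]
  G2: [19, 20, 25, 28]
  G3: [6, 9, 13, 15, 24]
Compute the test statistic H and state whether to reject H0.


Step 1: Combine all N = 14 observations and assign midranks.
sorted (value, group, rank): (5,G1,1), (6,G3,2), (9,G1,3.5), (9,G3,3.5), (13,G3,5), (15,G3,6), (16,G1,7), (19,G2,8), (20,G1,9.5), (20,G2,9.5), (23,G1,11), (24,G3,12), (25,G2,13), (28,G2,14)
Step 2: Sum ranks within each group.
R_1 = 32 (n_1 = 5)
R_2 = 44.5 (n_2 = 4)
R_3 = 28.5 (n_3 = 5)
Step 3: H = 12/(N(N+1)) * sum(R_i^2/n_i) - 3(N+1)
     = 12/(14*15) * (32^2/5 + 44.5^2/4 + 28.5^2/5) - 3*15
     = 0.057143 * 862.312 - 45
     = 4.275000.
Step 4: Ties present; correction factor C = 1 - 12/(14^3 - 14) = 0.995604. Corrected H = 4.275000 / 0.995604 = 4.293874.
Step 5: Under H0, H ~ chi^2(2); p-value = 0.116841.
Step 6: alpha = 0.05. fail to reject H0.

H = 4.2939, df = 2, p = 0.116841, fail to reject H0.


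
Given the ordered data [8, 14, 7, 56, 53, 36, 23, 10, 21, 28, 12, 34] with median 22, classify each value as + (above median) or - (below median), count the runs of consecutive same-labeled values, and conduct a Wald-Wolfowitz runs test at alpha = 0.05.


Step 1: Compute median = 22; label A = above, B = below.
Labels in order: BBBAAAABBABA  (n_A = 6, n_B = 6)
Step 2: Count runs R = 6.
Step 3: Under H0 (random ordering), E[R] = 2*n_A*n_B/(n_A+n_B) + 1 = 2*6*6/12 + 1 = 7.0000.
        Var[R] = 2*n_A*n_B*(2*n_A*n_B - n_A - n_B) / ((n_A+n_B)^2 * (n_A+n_B-1)) = 4320/1584 = 2.7273.
        SD[R] = 1.6514.
Step 4: Continuity-corrected z = (R + 0.5 - E[R]) / SD[R] = (6 + 0.5 - 7.0000) / 1.6514 = -0.3028.
Step 5: Two-sided p-value via normal approximation = 2*(1 - Phi(|z|)) = 0.762069.
Step 6: alpha = 0.05. fail to reject H0.

R = 6, z = -0.3028, p = 0.762069, fail to reject H0.


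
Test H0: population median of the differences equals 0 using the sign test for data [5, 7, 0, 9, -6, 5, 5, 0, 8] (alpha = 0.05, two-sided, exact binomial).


Step 1: Discard zero differences. Original n = 9; n_eff = number of nonzero differences = 7.
Nonzero differences (with sign): +5, +7, +9, -6, +5, +5, +8
Step 2: Count signs: positive = 6, negative = 1.
Step 3: Under H0: P(positive) = 0.5, so the number of positives S ~ Bin(7, 0.5).
Step 4: Two-sided exact p-value = sum of Bin(7,0.5) probabilities at or below the observed probability = 0.125000.
Step 5: alpha = 0.05. fail to reject H0.

n_eff = 7, pos = 6, neg = 1, p = 0.125000, fail to reject H0.


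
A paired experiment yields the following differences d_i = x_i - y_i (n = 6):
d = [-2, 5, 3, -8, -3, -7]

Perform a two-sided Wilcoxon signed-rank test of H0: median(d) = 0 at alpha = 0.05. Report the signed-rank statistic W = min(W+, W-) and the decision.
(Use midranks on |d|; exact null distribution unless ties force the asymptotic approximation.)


Step 1: Drop any zero differences (none here) and take |d_i|.
|d| = [2, 5, 3, 8, 3, 7]
Step 2: Midrank |d_i| (ties get averaged ranks).
ranks: |2|->1, |5|->4, |3|->2.5, |8|->6, |3|->2.5, |7|->5
Step 3: Attach original signs; sum ranks with positive sign and with negative sign.
W+ = 4 + 2.5 = 6.5
W- = 1 + 6 + 2.5 + 5 = 14.5
(Check: W+ + W- = 21 should equal n(n+1)/2 = 21.)
Step 4: Test statistic W = min(W+, W-) = 6.5.
Step 5: Ties in |d|, so use the tie-corrected normal approximation.
        E[W] = n(n+1)/4 = 6*7/4 = 10.5.
        Tie groups: |d|=3 (t=2); sum(t^3 - t) = 6.
        Var[W] = n(n+1)(2n+1)/24 - sum(t^3-t)/48 = 546/24 - 6/48 = 22.625.
        z = (W - E[W]) / sqrt(Var[W]) = (6.5 - 10.5) / 4.7566 = -0.8409.
        Two-sided p = 2*Phi(z) = 0.400381.
Step 6: alpha = 0.05. fail to reject H0.

W+ = 6.5, W- = 14.5, W = min = 6.5, p = 0.400381, fail to reject H0.


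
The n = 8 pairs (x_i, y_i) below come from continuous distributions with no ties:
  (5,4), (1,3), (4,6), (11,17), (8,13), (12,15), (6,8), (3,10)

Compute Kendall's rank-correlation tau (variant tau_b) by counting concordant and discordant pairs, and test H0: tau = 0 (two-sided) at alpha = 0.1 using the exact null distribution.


Step 1: Enumerate the 28 unordered pairs (i,j) with i<j and classify each by sign(x_j-x_i) * sign(y_j-y_i).
  (1,2):dx=-4,dy=-1->C; (1,3):dx=-1,dy=+2->D; (1,4):dx=+6,dy=+13->C; (1,5):dx=+3,dy=+9->C
  (1,6):dx=+7,dy=+11->C; (1,7):dx=+1,dy=+4->C; (1,8):dx=-2,dy=+6->D; (2,3):dx=+3,dy=+3->C
  (2,4):dx=+10,dy=+14->C; (2,5):dx=+7,dy=+10->C; (2,6):dx=+11,dy=+12->C; (2,7):dx=+5,dy=+5->C
  (2,8):dx=+2,dy=+7->C; (3,4):dx=+7,dy=+11->C; (3,5):dx=+4,dy=+7->C; (3,6):dx=+8,dy=+9->C
  (3,7):dx=+2,dy=+2->C; (3,8):dx=-1,dy=+4->D; (4,5):dx=-3,dy=-4->C; (4,6):dx=+1,dy=-2->D
  (4,7):dx=-5,dy=-9->C; (4,8):dx=-8,dy=-7->C; (5,6):dx=+4,dy=+2->C; (5,7):dx=-2,dy=-5->C
  (5,8):dx=-5,dy=-3->C; (6,7):dx=-6,dy=-7->C; (6,8):dx=-9,dy=-5->C; (7,8):dx=-3,dy=+2->D
Step 2: C = 23, D = 5, total pairs = 28.
Step 3: tau = (C - D)/(n(n-1)/2) = (23 - 5)/28 = 0.642857.
Step 4: Exact two-sided p-value (enumerate n! = 40320 permutations of y under H0): p = 0.031151.
Step 5: alpha = 0.1. reject H0.

tau_b = 0.6429 (C=23, D=5), p = 0.031151, reject H0.


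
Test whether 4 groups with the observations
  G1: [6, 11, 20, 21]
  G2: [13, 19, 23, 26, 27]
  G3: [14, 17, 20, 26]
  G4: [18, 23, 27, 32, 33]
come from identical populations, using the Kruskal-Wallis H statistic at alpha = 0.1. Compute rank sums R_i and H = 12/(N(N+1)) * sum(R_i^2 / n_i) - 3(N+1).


Step 1: Combine all N = 18 observations and assign midranks.
sorted (value, group, rank): (6,G1,1), (11,G1,2), (13,G2,3), (14,G3,4), (17,G3,5), (18,G4,6), (19,G2,7), (20,G1,8.5), (20,G3,8.5), (21,G1,10), (23,G2,11.5), (23,G4,11.5), (26,G2,13.5), (26,G3,13.5), (27,G2,15.5), (27,G4,15.5), (32,G4,17), (33,G4,18)
Step 2: Sum ranks within each group.
R_1 = 21.5 (n_1 = 4)
R_2 = 50.5 (n_2 = 5)
R_3 = 31 (n_3 = 4)
R_4 = 68 (n_4 = 5)
Step 3: H = 12/(N(N+1)) * sum(R_i^2/n_i) - 3(N+1)
     = 12/(18*19) * (21.5^2/4 + 50.5^2/5 + 31^2/4 + 68^2/5) - 3*19
     = 0.035088 * 1790.66 - 57
     = 5.830263.
Step 4: Ties present; correction factor C = 1 - 24/(18^3 - 18) = 0.995872. Corrected H = 5.830263 / 0.995872 = 5.854430.
Step 5: Under H0, H ~ chi^2(3); p-value = 0.118911.
Step 6: alpha = 0.1. fail to reject H0.

H = 5.8544, df = 3, p = 0.118911, fail to reject H0.


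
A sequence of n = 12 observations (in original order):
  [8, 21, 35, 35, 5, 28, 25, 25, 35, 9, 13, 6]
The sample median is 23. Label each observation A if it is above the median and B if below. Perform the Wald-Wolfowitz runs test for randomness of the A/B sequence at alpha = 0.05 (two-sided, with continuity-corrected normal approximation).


Step 1: Compute median = 23; label A = above, B = below.
Labels in order: BBAABAAAABBB  (n_A = 6, n_B = 6)
Step 2: Count runs R = 5.
Step 3: Under H0 (random ordering), E[R] = 2*n_A*n_B/(n_A+n_B) + 1 = 2*6*6/12 + 1 = 7.0000.
        Var[R] = 2*n_A*n_B*(2*n_A*n_B - n_A - n_B) / ((n_A+n_B)^2 * (n_A+n_B-1)) = 4320/1584 = 2.7273.
        SD[R] = 1.6514.
Step 4: Continuity-corrected z = (R + 0.5 - E[R]) / SD[R] = (5 + 0.5 - 7.0000) / 1.6514 = -0.9083.
Step 5: Two-sided p-value via normal approximation = 2*(1 - Phi(|z|)) = 0.363722.
Step 6: alpha = 0.05. fail to reject H0.

R = 5, z = -0.9083, p = 0.363722, fail to reject H0.


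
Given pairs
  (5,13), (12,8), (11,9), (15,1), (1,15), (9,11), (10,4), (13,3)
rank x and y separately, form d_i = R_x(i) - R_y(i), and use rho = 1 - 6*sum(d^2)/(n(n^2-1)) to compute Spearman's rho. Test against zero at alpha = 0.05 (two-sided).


Step 1: Rank x and y separately (midranks; no ties here).
rank(x): 5->2, 12->6, 11->5, 15->8, 1->1, 9->3, 10->4, 13->7
rank(y): 13->7, 8->4, 9->5, 1->1, 15->8, 11->6, 4->3, 3->2
Step 2: d_i = R_x(i) - R_y(i); compute d_i^2.
  (2-7)^2=25, (6-4)^2=4, (5-5)^2=0, (8-1)^2=49, (1-8)^2=49, (3-6)^2=9, (4-3)^2=1, (7-2)^2=25
sum(d^2) = 162.
Step 3: rho = 1 - 6*162 / (8*(8^2 - 1)) = 1 - 972/504 = -0.928571.
Step 4: Under H0, t = rho * sqrt((n-2)/(1-rho^2)) = -6.1283 ~ t(6).
Step 5: Two-sided p-value from the t-distribution with 6 df = 0.000863.
Step 6: alpha = 0.05. reject H0.

rho = -0.9286, p = 0.000863, reject H0 at alpha = 0.05.


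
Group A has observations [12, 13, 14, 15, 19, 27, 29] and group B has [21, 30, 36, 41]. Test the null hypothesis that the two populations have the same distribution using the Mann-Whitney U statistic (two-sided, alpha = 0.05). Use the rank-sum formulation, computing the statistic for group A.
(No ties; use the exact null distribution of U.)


Step 1: Combine and sort all 11 observations; assign midranks.
sorted (value, group): (12,X), (13,X), (14,X), (15,X), (19,X), (21,Y), (27,X), (29,X), (30,Y), (36,Y), (41,Y)
ranks: 12->1, 13->2, 14->3, 15->4, 19->5, 21->6, 27->7, 29->8, 30->9, 36->10, 41->11
Step 2: Rank sum for X: R1 = 1 + 2 + 3 + 4 + 5 + 7 + 8 = 30.
Step 3: U_X = R1 - n1(n1+1)/2 = 30 - 7*8/2 = 30 - 28 = 2.
       U_Y = n1*n2 - U_X = 28 - 2 = 26.
Step 4: No ties, so the exact null distribution of U (based on enumerating the C(11,7) = 330 equally likely rank assignments) gives the two-sided p-value.
Step 5: p-value = 0.024242; compare to alpha = 0.05. reject H0.

U_X = 2, p = 0.024242, reject H0 at alpha = 0.05.


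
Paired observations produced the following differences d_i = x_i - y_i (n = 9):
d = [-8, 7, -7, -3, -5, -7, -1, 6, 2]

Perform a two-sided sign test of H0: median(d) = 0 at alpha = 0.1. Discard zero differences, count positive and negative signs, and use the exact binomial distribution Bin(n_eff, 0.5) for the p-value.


Step 1: Discard zero differences. Original n = 9; n_eff = number of nonzero differences = 9.
Nonzero differences (with sign): -8, +7, -7, -3, -5, -7, -1, +6, +2
Step 2: Count signs: positive = 3, negative = 6.
Step 3: Under H0: P(positive) = 0.5, so the number of positives S ~ Bin(9, 0.5).
Step 4: Two-sided exact p-value = sum of Bin(9,0.5) probabilities at or below the observed probability = 0.507812.
Step 5: alpha = 0.1. fail to reject H0.

n_eff = 9, pos = 3, neg = 6, p = 0.507812, fail to reject H0.


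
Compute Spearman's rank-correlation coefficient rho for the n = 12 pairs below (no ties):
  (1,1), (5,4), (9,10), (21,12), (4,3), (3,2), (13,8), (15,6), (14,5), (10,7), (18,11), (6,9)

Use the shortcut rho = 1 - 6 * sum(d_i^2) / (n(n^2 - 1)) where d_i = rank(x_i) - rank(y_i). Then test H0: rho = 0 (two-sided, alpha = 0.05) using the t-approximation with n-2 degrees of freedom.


Step 1: Rank x and y separately (midranks; no ties here).
rank(x): 1->1, 5->4, 9->6, 21->12, 4->3, 3->2, 13->8, 15->10, 14->9, 10->7, 18->11, 6->5
rank(y): 1->1, 4->4, 10->10, 12->12, 3->3, 2->2, 8->8, 6->6, 5->5, 7->7, 11->11, 9->9
Step 2: d_i = R_x(i) - R_y(i); compute d_i^2.
  (1-1)^2=0, (4-4)^2=0, (6-10)^2=16, (12-12)^2=0, (3-3)^2=0, (2-2)^2=0, (8-8)^2=0, (10-6)^2=16, (9-5)^2=16, (7-7)^2=0, (11-11)^2=0, (5-9)^2=16
sum(d^2) = 64.
Step 3: rho = 1 - 6*64 / (12*(12^2 - 1)) = 1 - 384/1716 = 0.776224.
Step 4: Under H0, t = rho * sqrt((n-2)/(1-rho^2)) = 3.8934 ~ t(10).
Step 5: Two-sided p-value from the t-distribution with 10 df = 0.002993.
Step 6: alpha = 0.05. reject H0.

rho = 0.7762, p = 0.002993, reject H0 at alpha = 0.05.


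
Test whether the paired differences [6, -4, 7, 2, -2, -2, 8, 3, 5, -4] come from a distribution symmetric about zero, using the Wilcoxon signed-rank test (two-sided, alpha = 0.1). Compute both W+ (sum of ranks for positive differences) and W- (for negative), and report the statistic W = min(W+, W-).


Step 1: Drop any zero differences (none here) and take |d_i|.
|d| = [6, 4, 7, 2, 2, 2, 8, 3, 5, 4]
Step 2: Midrank |d_i| (ties get averaged ranks).
ranks: |6|->8, |4|->5.5, |7|->9, |2|->2, |2|->2, |2|->2, |8|->10, |3|->4, |5|->7, |4|->5.5
Step 3: Attach original signs; sum ranks with positive sign and with negative sign.
W+ = 8 + 9 + 2 + 10 + 4 + 7 = 40
W- = 5.5 + 2 + 2 + 5.5 = 15
(Check: W+ + W- = 55 should equal n(n+1)/2 = 55.)
Step 4: Test statistic W = min(W+, W-) = 15.
Step 5: Ties in |d|, so use the tie-corrected normal approximation.
        E[W] = n(n+1)/4 = 10*11/4 = 27.5.
        Tie groups: |d|=2 (t=3), |d|=4 (t=2); sum(t^3 - t) = 30.
        Var[W] = n(n+1)(2n+1)/24 - sum(t^3-t)/48 = 2310/24 - 30/48 = 95.625.
        z = (W - E[W]) / sqrt(Var[W]) = (15 - 27.5) / 9.7788 = -1.2783.
        Two-sided p = 2*Phi(z) = 0.201152.
Step 6: alpha = 0.1. fail to reject H0.

W+ = 40, W- = 15, W = min = 15, p = 0.201152, fail to reject H0.


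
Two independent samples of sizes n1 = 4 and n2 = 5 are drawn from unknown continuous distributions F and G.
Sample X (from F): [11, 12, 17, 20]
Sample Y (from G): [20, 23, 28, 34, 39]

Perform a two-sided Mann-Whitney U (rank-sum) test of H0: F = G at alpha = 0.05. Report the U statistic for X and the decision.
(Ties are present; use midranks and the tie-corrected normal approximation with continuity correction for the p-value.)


Step 1: Combine and sort all 9 observations; assign midranks.
sorted (value, group): (11,X), (12,X), (17,X), (20,X), (20,Y), (23,Y), (28,Y), (34,Y), (39,Y)
ranks: 11->1, 12->2, 17->3, 20->4.5, 20->4.5, 23->6, 28->7, 34->8, 39->9
Step 2: Rank sum for X: R1 = 1 + 2 + 3 + 4.5 = 10.5.
Step 3: U_X = R1 - n1(n1+1)/2 = 10.5 - 4*5/2 = 10.5 - 10 = 0.5.
       U_Y = n1*n2 - U_X = 20 - 0.5 = 19.5.
Step 4: Ties are present, so use the tie-corrected normal approximation (with continuity correction) for the p-value.
Step 5: p-value = 0.026844; compare to alpha = 0.05. reject H0.

U_X = 0.5, p = 0.026844, reject H0 at alpha = 0.05.


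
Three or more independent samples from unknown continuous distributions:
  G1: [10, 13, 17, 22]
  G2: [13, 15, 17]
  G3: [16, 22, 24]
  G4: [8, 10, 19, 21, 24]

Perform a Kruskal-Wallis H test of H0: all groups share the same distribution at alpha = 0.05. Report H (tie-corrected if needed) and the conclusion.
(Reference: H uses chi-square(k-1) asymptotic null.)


Step 1: Combine all N = 15 observations and assign midranks.
sorted (value, group, rank): (8,G4,1), (10,G1,2.5), (10,G4,2.5), (13,G1,4.5), (13,G2,4.5), (15,G2,6), (16,G3,7), (17,G1,8.5), (17,G2,8.5), (19,G4,10), (21,G4,11), (22,G1,12.5), (22,G3,12.5), (24,G3,14.5), (24,G4,14.5)
Step 2: Sum ranks within each group.
R_1 = 28 (n_1 = 4)
R_2 = 19 (n_2 = 3)
R_3 = 34 (n_3 = 3)
R_4 = 39 (n_4 = 5)
Step 3: H = 12/(N(N+1)) * sum(R_i^2/n_i) - 3(N+1)
     = 12/(15*16) * (28^2/4 + 19^2/3 + 34^2/3 + 39^2/5) - 3*16
     = 0.050000 * 1005.87 - 48
     = 2.293333.
Step 4: Ties present; correction factor C = 1 - 30/(15^3 - 15) = 0.991071. Corrected H = 2.293333 / 0.991071 = 2.313994.
Step 5: Under H0, H ~ chi^2(3); p-value = 0.509845.
Step 6: alpha = 0.05. fail to reject H0.

H = 2.3140, df = 3, p = 0.509845, fail to reject H0.


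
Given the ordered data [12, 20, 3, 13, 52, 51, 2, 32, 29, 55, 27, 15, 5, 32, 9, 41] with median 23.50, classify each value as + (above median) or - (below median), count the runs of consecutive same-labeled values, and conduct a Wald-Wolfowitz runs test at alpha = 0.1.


Step 1: Compute median = 23.50; label A = above, B = below.
Labels in order: BBBBAABAAAABBABA  (n_A = 8, n_B = 8)
Step 2: Count runs R = 8.
Step 3: Under H0 (random ordering), E[R] = 2*n_A*n_B/(n_A+n_B) + 1 = 2*8*8/16 + 1 = 9.0000.
        Var[R] = 2*n_A*n_B*(2*n_A*n_B - n_A - n_B) / ((n_A+n_B)^2 * (n_A+n_B-1)) = 14336/3840 = 3.7333.
        SD[R] = 1.9322.
Step 4: Continuity-corrected z = (R + 0.5 - E[R]) / SD[R] = (8 + 0.5 - 9.0000) / 1.9322 = -0.2588.
Step 5: Two-sided p-value via normal approximation = 2*(1 - Phi(|z|)) = 0.795809.
Step 6: alpha = 0.1. fail to reject H0.

R = 8, z = -0.2588, p = 0.795809, fail to reject H0.


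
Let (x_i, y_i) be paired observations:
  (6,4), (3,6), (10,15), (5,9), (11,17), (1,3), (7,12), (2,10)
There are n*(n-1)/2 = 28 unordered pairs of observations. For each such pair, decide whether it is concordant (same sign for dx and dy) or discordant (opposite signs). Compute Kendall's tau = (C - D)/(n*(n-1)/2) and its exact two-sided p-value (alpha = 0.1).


Step 1: Enumerate the 28 unordered pairs (i,j) with i<j and classify each by sign(x_j-x_i) * sign(y_j-y_i).
  (1,2):dx=-3,dy=+2->D; (1,3):dx=+4,dy=+11->C; (1,4):dx=-1,dy=+5->D; (1,5):dx=+5,dy=+13->C
  (1,6):dx=-5,dy=-1->C; (1,7):dx=+1,dy=+8->C; (1,8):dx=-4,dy=+6->D; (2,3):dx=+7,dy=+9->C
  (2,4):dx=+2,dy=+3->C; (2,5):dx=+8,dy=+11->C; (2,6):dx=-2,dy=-3->C; (2,7):dx=+4,dy=+6->C
  (2,8):dx=-1,dy=+4->D; (3,4):dx=-5,dy=-6->C; (3,5):dx=+1,dy=+2->C; (3,6):dx=-9,dy=-12->C
  (3,7):dx=-3,dy=-3->C; (3,8):dx=-8,dy=-5->C; (4,5):dx=+6,dy=+8->C; (4,6):dx=-4,dy=-6->C
  (4,7):dx=+2,dy=+3->C; (4,8):dx=-3,dy=+1->D; (5,6):dx=-10,dy=-14->C; (5,7):dx=-4,dy=-5->C
  (5,8):dx=-9,dy=-7->C; (6,7):dx=+6,dy=+9->C; (6,8):dx=+1,dy=+7->C; (7,8):dx=-5,dy=-2->C
Step 2: C = 23, D = 5, total pairs = 28.
Step 3: tau = (C - D)/(n(n-1)/2) = (23 - 5)/28 = 0.642857.
Step 4: Exact two-sided p-value (enumerate n! = 40320 permutations of y under H0): p = 0.031151.
Step 5: alpha = 0.1. reject H0.

tau_b = 0.6429 (C=23, D=5), p = 0.031151, reject H0.


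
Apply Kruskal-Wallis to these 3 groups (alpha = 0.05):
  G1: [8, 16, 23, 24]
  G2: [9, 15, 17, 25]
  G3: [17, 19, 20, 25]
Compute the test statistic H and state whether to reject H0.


Step 1: Combine all N = 12 observations and assign midranks.
sorted (value, group, rank): (8,G1,1), (9,G2,2), (15,G2,3), (16,G1,4), (17,G2,5.5), (17,G3,5.5), (19,G3,7), (20,G3,8), (23,G1,9), (24,G1,10), (25,G2,11.5), (25,G3,11.5)
Step 2: Sum ranks within each group.
R_1 = 24 (n_1 = 4)
R_2 = 22 (n_2 = 4)
R_3 = 32 (n_3 = 4)
Step 3: H = 12/(N(N+1)) * sum(R_i^2/n_i) - 3(N+1)
     = 12/(12*13) * (24^2/4 + 22^2/4 + 32^2/4) - 3*13
     = 0.076923 * 521 - 39
     = 1.076923.
Step 4: Ties present; correction factor C = 1 - 12/(12^3 - 12) = 0.993007. Corrected H = 1.076923 / 0.993007 = 1.084507.
Step 5: Under H0, H ~ chi^2(2); p-value = 0.581436.
Step 6: alpha = 0.05. fail to reject H0.

H = 1.0845, df = 2, p = 0.581436, fail to reject H0.


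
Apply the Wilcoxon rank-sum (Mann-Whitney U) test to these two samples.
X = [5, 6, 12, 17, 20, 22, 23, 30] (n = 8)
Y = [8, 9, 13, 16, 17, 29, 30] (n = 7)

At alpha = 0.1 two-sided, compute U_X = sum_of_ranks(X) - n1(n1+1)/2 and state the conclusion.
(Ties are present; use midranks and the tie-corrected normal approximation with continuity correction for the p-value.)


Step 1: Combine and sort all 15 observations; assign midranks.
sorted (value, group): (5,X), (6,X), (8,Y), (9,Y), (12,X), (13,Y), (16,Y), (17,X), (17,Y), (20,X), (22,X), (23,X), (29,Y), (30,X), (30,Y)
ranks: 5->1, 6->2, 8->3, 9->4, 12->5, 13->6, 16->7, 17->8.5, 17->8.5, 20->10, 22->11, 23->12, 29->13, 30->14.5, 30->14.5
Step 2: Rank sum for X: R1 = 1 + 2 + 5 + 8.5 + 10 + 11 + 12 + 14.5 = 64.
Step 3: U_X = R1 - n1(n1+1)/2 = 64 - 8*9/2 = 64 - 36 = 28.
       U_Y = n1*n2 - U_X = 56 - 28 = 28.
Step 4: Ties are present, so use the tie-corrected normal approximation (with continuity correction) for the p-value.
Step 5: p-value = 1.000000; compare to alpha = 0.1. fail to reject H0.

U_X = 28, p = 1.000000, fail to reject H0 at alpha = 0.1.


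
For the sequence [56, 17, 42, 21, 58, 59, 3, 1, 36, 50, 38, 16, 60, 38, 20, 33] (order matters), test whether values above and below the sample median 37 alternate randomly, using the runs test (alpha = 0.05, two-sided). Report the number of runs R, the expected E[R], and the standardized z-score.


Step 1: Compute median = 37; label A = above, B = below.
Labels in order: ABABAABBBAABAABB  (n_A = 8, n_B = 8)
Step 2: Count runs R = 10.
Step 3: Under H0 (random ordering), E[R] = 2*n_A*n_B/(n_A+n_B) + 1 = 2*8*8/16 + 1 = 9.0000.
        Var[R] = 2*n_A*n_B*(2*n_A*n_B - n_A - n_B) / ((n_A+n_B)^2 * (n_A+n_B-1)) = 14336/3840 = 3.7333.
        SD[R] = 1.9322.
Step 4: Continuity-corrected z = (R - 0.5 - E[R]) / SD[R] = (10 - 0.5 - 9.0000) / 1.9322 = 0.2588.
Step 5: Two-sided p-value via normal approximation = 2*(1 - Phi(|z|)) = 0.795809.
Step 6: alpha = 0.05. fail to reject H0.

R = 10, z = 0.2588, p = 0.795809, fail to reject H0.


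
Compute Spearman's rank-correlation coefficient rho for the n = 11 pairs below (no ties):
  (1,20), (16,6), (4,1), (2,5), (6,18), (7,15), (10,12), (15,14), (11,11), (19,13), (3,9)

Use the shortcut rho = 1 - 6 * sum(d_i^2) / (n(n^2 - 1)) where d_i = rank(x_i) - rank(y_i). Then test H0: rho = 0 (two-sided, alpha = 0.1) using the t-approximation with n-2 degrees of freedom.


Step 1: Rank x and y separately (midranks; no ties here).
rank(x): 1->1, 16->10, 4->4, 2->2, 6->5, 7->6, 10->7, 15->9, 11->8, 19->11, 3->3
rank(y): 20->11, 6->3, 1->1, 5->2, 18->10, 15->9, 12->6, 14->8, 11->5, 13->7, 9->4
Step 2: d_i = R_x(i) - R_y(i); compute d_i^2.
  (1-11)^2=100, (10-3)^2=49, (4-1)^2=9, (2-2)^2=0, (5-10)^2=25, (6-9)^2=9, (7-6)^2=1, (9-8)^2=1, (8-5)^2=9, (11-7)^2=16, (3-4)^2=1
sum(d^2) = 220.
Step 3: rho = 1 - 6*220 / (11*(11^2 - 1)) = 1 - 1320/1320 = 0.000000.
Step 4: Under H0, t = rho * sqrt((n-2)/(1-rho^2)) = 0.0000 ~ t(9).
Step 5: Two-sided p-value from the t-distribution with 9 df = 1.000000.
Step 6: alpha = 0.1. fail to reject H0.

rho = 0.0000, p = 1.000000, fail to reject H0 at alpha = 0.1.


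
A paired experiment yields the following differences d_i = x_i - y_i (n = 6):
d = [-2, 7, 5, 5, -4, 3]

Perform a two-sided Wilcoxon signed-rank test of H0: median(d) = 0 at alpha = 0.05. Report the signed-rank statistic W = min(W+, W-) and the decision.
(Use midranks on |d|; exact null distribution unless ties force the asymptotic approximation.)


Step 1: Drop any zero differences (none here) and take |d_i|.
|d| = [2, 7, 5, 5, 4, 3]
Step 2: Midrank |d_i| (ties get averaged ranks).
ranks: |2|->1, |7|->6, |5|->4.5, |5|->4.5, |4|->3, |3|->2
Step 3: Attach original signs; sum ranks with positive sign and with negative sign.
W+ = 6 + 4.5 + 4.5 + 2 = 17
W- = 1 + 3 = 4
(Check: W+ + W- = 21 should equal n(n+1)/2 = 21.)
Step 4: Test statistic W = min(W+, W-) = 4.
Step 5: Ties in |d|, so use the tie-corrected normal approximation.
        E[W] = n(n+1)/4 = 6*7/4 = 10.5.
        Tie groups: |d|=5 (t=2); sum(t^3 - t) = 6.
        Var[W] = n(n+1)(2n+1)/24 - sum(t^3-t)/48 = 546/24 - 6/48 = 22.625.
        z = (W - E[W]) / sqrt(Var[W]) = (4 - 10.5) / 4.7566 = -1.3665.
        Two-sided p = 2*Phi(z) = 0.171773.
Step 6: alpha = 0.05. fail to reject H0.

W+ = 17, W- = 4, W = min = 4, p = 0.171773, fail to reject H0.


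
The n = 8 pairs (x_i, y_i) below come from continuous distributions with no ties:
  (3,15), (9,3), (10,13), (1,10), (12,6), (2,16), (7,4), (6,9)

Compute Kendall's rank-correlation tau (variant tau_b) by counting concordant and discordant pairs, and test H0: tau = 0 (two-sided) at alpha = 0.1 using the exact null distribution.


Step 1: Enumerate the 28 unordered pairs (i,j) with i<j and classify each by sign(x_j-x_i) * sign(y_j-y_i).
  (1,2):dx=+6,dy=-12->D; (1,3):dx=+7,dy=-2->D; (1,4):dx=-2,dy=-5->C; (1,5):dx=+9,dy=-9->D
  (1,6):dx=-1,dy=+1->D; (1,7):dx=+4,dy=-11->D; (1,8):dx=+3,dy=-6->D; (2,3):dx=+1,dy=+10->C
  (2,4):dx=-8,dy=+7->D; (2,5):dx=+3,dy=+3->C; (2,6):dx=-7,dy=+13->D; (2,7):dx=-2,dy=+1->D
  (2,8):dx=-3,dy=+6->D; (3,4):dx=-9,dy=-3->C; (3,5):dx=+2,dy=-7->D; (3,6):dx=-8,dy=+3->D
  (3,7):dx=-3,dy=-9->C; (3,8):dx=-4,dy=-4->C; (4,5):dx=+11,dy=-4->D; (4,6):dx=+1,dy=+6->C
  (4,7):dx=+6,dy=-6->D; (4,8):dx=+5,dy=-1->D; (5,6):dx=-10,dy=+10->D; (5,7):dx=-5,dy=-2->C
  (5,8):dx=-6,dy=+3->D; (6,7):dx=+5,dy=-12->D; (6,8):dx=+4,dy=-7->D; (7,8):dx=-1,dy=+5->D
Step 2: C = 8, D = 20, total pairs = 28.
Step 3: tau = (C - D)/(n(n-1)/2) = (8 - 20)/28 = -0.428571.
Step 4: Exact two-sided p-value (enumerate n! = 40320 permutations of y under H0): p = 0.178869.
Step 5: alpha = 0.1. fail to reject H0.

tau_b = -0.4286 (C=8, D=20), p = 0.178869, fail to reject H0.


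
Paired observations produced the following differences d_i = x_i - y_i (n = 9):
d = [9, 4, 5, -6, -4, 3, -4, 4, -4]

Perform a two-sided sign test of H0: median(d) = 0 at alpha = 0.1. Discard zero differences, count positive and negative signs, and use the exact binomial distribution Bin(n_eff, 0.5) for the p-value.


Step 1: Discard zero differences. Original n = 9; n_eff = number of nonzero differences = 9.
Nonzero differences (with sign): +9, +4, +5, -6, -4, +3, -4, +4, -4
Step 2: Count signs: positive = 5, negative = 4.
Step 3: Under H0: P(positive) = 0.5, so the number of positives S ~ Bin(9, 0.5).
Step 4: Two-sided exact p-value = sum of Bin(9,0.5) probabilities at or below the observed probability = 1.000000.
Step 5: alpha = 0.1. fail to reject H0.

n_eff = 9, pos = 5, neg = 4, p = 1.000000, fail to reject H0.


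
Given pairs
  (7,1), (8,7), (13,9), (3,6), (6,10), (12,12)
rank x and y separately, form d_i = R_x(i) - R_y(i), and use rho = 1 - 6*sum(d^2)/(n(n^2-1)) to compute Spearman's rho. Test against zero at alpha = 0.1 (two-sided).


Step 1: Rank x and y separately (midranks; no ties here).
rank(x): 7->3, 8->4, 13->6, 3->1, 6->2, 12->5
rank(y): 1->1, 7->3, 9->4, 6->2, 10->5, 12->6
Step 2: d_i = R_x(i) - R_y(i); compute d_i^2.
  (3-1)^2=4, (4-3)^2=1, (6-4)^2=4, (1-2)^2=1, (2-5)^2=9, (5-6)^2=1
sum(d^2) = 20.
Step 3: rho = 1 - 6*20 / (6*(6^2 - 1)) = 1 - 120/210 = 0.428571.
Step 4: Under H0, t = rho * sqrt((n-2)/(1-rho^2)) = 0.9487 ~ t(4).
Step 5: Two-sided p-value from the t-distribution with 4 df = 0.396501.
Step 6: alpha = 0.1. fail to reject H0.

rho = 0.4286, p = 0.396501, fail to reject H0 at alpha = 0.1.


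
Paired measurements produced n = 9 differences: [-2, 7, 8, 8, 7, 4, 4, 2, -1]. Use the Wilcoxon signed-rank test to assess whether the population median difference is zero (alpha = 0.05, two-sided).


Step 1: Drop any zero differences (none here) and take |d_i|.
|d| = [2, 7, 8, 8, 7, 4, 4, 2, 1]
Step 2: Midrank |d_i| (ties get averaged ranks).
ranks: |2|->2.5, |7|->6.5, |8|->8.5, |8|->8.5, |7|->6.5, |4|->4.5, |4|->4.5, |2|->2.5, |1|->1
Step 3: Attach original signs; sum ranks with positive sign and with negative sign.
W+ = 6.5 + 8.5 + 8.5 + 6.5 + 4.5 + 4.5 + 2.5 = 41.5
W- = 2.5 + 1 = 3.5
(Check: W+ + W- = 45 should equal n(n+1)/2 = 45.)
Step 4: Test statistic W = min(W+, W-) = 3.5.
Step 5: Ties in |d|, so use the tie-corrected normal approximation.
        E[W] = n(n+1)/4 = 9*10/4 = 22.5.
        Tie groups: |d|=2 (t=2), |d|=4 (t=2), |d|=7 (t=2), |d|=8 (t=2); sum(t^3 - t) = 24.
        Var[W] = n(n+1)(2n+1)/24 - sum(t^3-t)/48 = 1710/24 - 24/48 = 70.75.
        z = (W - E[W]) / sqrt(Var[W]) = (3.5 - 22.5) / 8.4113 = -2.2589.
        Two-sided p = 2*Phi(z) = 0.023892.
Step 6: alpha = 0.05. reject H0.

W+ = 41.5, W- = 3.5, W = min = 3.5, p = 0.023892, reject H0.


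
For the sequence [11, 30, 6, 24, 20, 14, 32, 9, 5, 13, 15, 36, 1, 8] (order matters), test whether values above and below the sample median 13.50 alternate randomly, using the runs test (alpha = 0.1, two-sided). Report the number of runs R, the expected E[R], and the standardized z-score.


Step 1: Compute median = 13.50; label A = above, B = below.
Labels in order: BABAAAABBBAABB  (n_A = 7, n_B = 7)
Step 2: Count runs R = 7.
Step 3: Under H0 (random ordering), E[R] = 2*n_A*n_B/(n_A+n_B) + 1 = 2*7*7/14 + 1 = 8.0000.
        Var[R] = 2*n_A*n_B*(2*n_A*n_B - n_A - n_B) / ((n_A+n_B)^2 * (n_A+n_B-1)) = 8232/2548 = 3.2308.
        SD[R] = 1.7974.
Step 4: Continuity-corrected z = (R + 0.5 - E[R]) / SD[R] = (7 + 0.5 - 8.0000) / 1.7974 = -0.2782.
Step 5: Two-sided p-value via normal approximation = 2*(1 - Phi(|z|)) = 0.780879.
Step 6: alpha = 0.1. fail to reject H0.

R = 7, z = -0.2782, p = 0.780879, fail to reject H0.


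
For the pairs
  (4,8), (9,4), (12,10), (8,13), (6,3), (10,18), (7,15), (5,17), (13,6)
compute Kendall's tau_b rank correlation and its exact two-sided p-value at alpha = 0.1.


Step 1: Enumerate the 36 unordered pairs (i,j) with i<j and classify each by sign(x_j-x_i) * sign(y_j-y_i).
  (1,2):dx=+5,dy=-4->D; (1,3):dx=+8,dy=+2->C; (1,4):dx=+4,dy=+5->C; (1,5):dx=+2,dy=-5->D
  (1,6):dx=+6,dy=+10->C; (1,7):dx=+3,dy=+7->C; (1,8):dx=+1,dy=+9->C; (1,9):dx=+9,dy=-2->D
  (2,3):dx=+3,dy=+6->C; (2,4):dx=-1,dy=+9->D; (2,5):dx=-3,dy=-1->C; (2,6):dx=+1,dy=+14->C
  (2,7):dx=-2,dy=+11->D; (2,8):dx=-4,dy=+13->D; (2,9):dx=+4,dy=+2->C; (3,4):dx=-4,dy=+3->D
  (3,5):dx=-6,dy=-7->C; (3,6):dx=-2,dy=+8->D; (3,7):dx=-5,dy=+5->D; (3,8):dx=-7,dy=+7->D
  (3,9):dx=+1,dy=-4->D; (4,5):dx=-2,dy=-10->C; (4,6):dx=+2,dy=+5->C; (4,7):dx=-1,dy=+2->D
  (4,8):dx=-3,dy=+4->D; (4,9):dx=+5,dy=-7->D; (5,6):dx=+4,dy=+15->C; (5,7):dx=+1,dy=+12->C
  (5,8):dx=-1,dy=+14->D; (5,9):dx=+7,dy=+3->C; (6,7):dx=-3,dy=-3->C; (6,8):dx=-5,dy=-1->C
  (6,9):dx=+3,dy=-12->D; (7,8):dx=-2,dy=+2->D; (7,9):dx=+6,dy=-9->D; (8,9):dx=+8,dy=-11->D
Step 2: C = 17, D = 19, total pairs = 36.
Step 3: tau = (C - D)/(n(n-1)/2) = (17 - 19)/36 = -0.055556.
Step 4: Exact two-sided p-value (enumerate n! = 362880 permutations of y under H0): p = 0.919455.
Step 5: alpha = 0.1. fail to reject H0.

tau_b = -0.0556 (C=17, D=19), p = 0.919455, fail to reject H0.


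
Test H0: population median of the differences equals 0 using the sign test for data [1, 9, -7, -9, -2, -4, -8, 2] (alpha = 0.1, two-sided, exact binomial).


Step 1: Discard zero differences. Original n = 8; n_eff = number of nonzero differences = 8.
Nonzero differences (with sign): +1, +9, -7, -9, -2, -4, -8, +2
Step 2: Count signs: positive = 3, negative = 5.
Step 3: Under H0: P(positive) = 0.5, so the number of positives S ~ Bin(8, 0.5).
Step 4: Two-sided exact p-value = sum of Bin(8,0.5) probabilities at or below the observed probability = 0.726562.
Step 5: alpha = 0.1. fail to reject H0.

n_eff = 8, pos = 3, neg = 5, p = 0.726562, fail to reject H0.


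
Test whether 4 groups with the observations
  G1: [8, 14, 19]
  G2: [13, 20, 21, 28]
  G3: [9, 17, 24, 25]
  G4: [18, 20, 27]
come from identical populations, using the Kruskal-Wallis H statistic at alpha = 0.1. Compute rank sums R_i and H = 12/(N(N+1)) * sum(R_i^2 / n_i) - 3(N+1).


Step 1: Combine all N = 14 observations and assign midranks.
sorted (value, group, rank): (8,G1,1), (9,G3,2), (13,G2,3), (14,G1,4), (17,G3,5), (18,G4,6), (19,G1,7), (20,G2,8.5), (20,G4,8.5), (21,G2,10), (24,G3,11), (25,G3,12), (27,G4,13), (28,G2,14)
Step 2: Sum ranks within each group.
R_1 = 12 (n_1 = 3)
R_2 = 35.5 (n_2 = 4)
R_3 = 30 (n_3 = 4)
R_4 = 27.5 (n_4 = 3)
Step 3: H = 12/(N(N+1)) * sum(R_i^2/n_i) - 3(N+1)
     = 12/(14*15) * (12^2/3 + 35.5^2/4 + 30^2/4 + 27.5^2/3) - 3*15
     = 0.057143 * 840.146 - 45
     = 3.008333.
Step 4: Ties present; correction factor C = 1 - 6/(14^3 - 14) = 0.997802. Corrected H = 3.008333 / 0.997802 = 3.014960.
Step 5: Under H0, H ~ chi^2(3); p-value = 0.389324.
Step 6: alpha = 0.1. fail to reject H0.

H = 3.0150, df = 3, p = 0.389324, fail to reject H0.


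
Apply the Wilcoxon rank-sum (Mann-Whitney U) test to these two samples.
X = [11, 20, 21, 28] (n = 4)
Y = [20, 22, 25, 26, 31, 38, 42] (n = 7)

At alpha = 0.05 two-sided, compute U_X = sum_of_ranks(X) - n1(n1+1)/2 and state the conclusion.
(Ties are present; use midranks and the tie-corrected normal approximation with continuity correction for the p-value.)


Step 1: Combine and sort all 11 observations; assign midranks.
sorted (value, group): (11,X), (20,X), (20,Y), (21,X), (22,Y), (25,Y), (26,Y), (28,X), (31,Y), (38,Y), (42,Y)
ranks: 11->1, 20->2.5, 20->2.5, 21->4, 22->5, 25->6, 26->7, 28->8, 31->9, 38->10, 42->11
Step 2: Rank sum for X: R1 = 1 + 2.5 + 4 + 8 = 15.5.
Step 3: U_X = R1 - n1(n1+1)/2 = 15.5 - 4*5/2 = 15.5 - 10 = 5.5.
       U_Y = n1*n2 - U_X = 28 - 5.5 = 22.5.
Step 4: Ties are present, so use the tie-corrected normal approximation (with continuity correction) for the p-value.
Step 5: p-value = 0.129695; compare to alpha = 0.05. fail to reject H0.

U_X = 5.5, p = 0.129695, fail to reject H0 at alpha = 0.05.


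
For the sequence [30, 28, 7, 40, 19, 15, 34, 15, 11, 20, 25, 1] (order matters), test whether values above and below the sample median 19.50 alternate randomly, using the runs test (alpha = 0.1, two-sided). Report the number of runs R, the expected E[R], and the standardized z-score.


Step 1: Compute median = 19.50; label A = above, B = below.
Labels in order: AABABBABBAAB  (n_A = 6, n_B = 6)
Step 2: Count runs R = 8.
Step 3: Under H0 (random ordering), E[R] = 2*n_A*n_B/(n_A+n_B) + 1 = 2*6*6/12 + 1 = 7.0000.
        Var[R] = 2*n_A*n_B*(2*n_A*n_B - n_A - n_B) / ((n_A+n_B)^2 * (n_A+n_B-1)) = 4320/1584 = 2.7273.
        SD[R] = 1.6514.
Step 4: Continuity-corrected z = (R - 0.5 - E[R]) / SD[R] = (8 - 0.5 - 7.0000) / 1.6514 = 0.3028.
Step 5: Two-sided p-value via normal approximation = 2*(1 - Phi(|z|)) = 0.762069.
Step 6: alpha = 0.1. fail to reject H0.

R = 8, z = 0.3028, p = 0.762069, fail to reject H0.


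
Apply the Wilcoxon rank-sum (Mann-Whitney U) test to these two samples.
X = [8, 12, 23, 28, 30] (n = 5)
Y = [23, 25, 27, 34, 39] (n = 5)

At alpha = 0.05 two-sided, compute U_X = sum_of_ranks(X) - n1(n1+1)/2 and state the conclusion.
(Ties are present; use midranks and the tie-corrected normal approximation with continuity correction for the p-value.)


Step 1: Combine and sort all 10 observations; assign midranks.
sorted (value, group): (8,X), (12,X), (23,X), (23,Y), (25,Y), (27,Y), (28,X), (30,X), (34,Y), (39,Y)
ranks: 8->1, 12->2, 23->3.5, 23->3.5, 25->5, 27->6, 28->7, 30->8, 34->9, 39->10
Step 2: Rank sum for X: R1 = 1 + 2 + 3.5 + 7 + 8 = 21.5.
Step 3: U_X = R1 - n1(n1+1)/2 = 21.5 - 5*6/2 = 21.5 - 15 = 6.5.
       U_Y = n1*n2 - U_X = 25 - 6.5 = 18.5.
Step 4: Ties are present, so use the tie-corrected normal approximation (with continuity correction) for the p-value.
Step 5: p-value = 0.249153; compare to alpha = 0.05. fail to reject H0.

U_X = 6.5, p = 0.249153, fail to reject H0 at alpha = 0.05.
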